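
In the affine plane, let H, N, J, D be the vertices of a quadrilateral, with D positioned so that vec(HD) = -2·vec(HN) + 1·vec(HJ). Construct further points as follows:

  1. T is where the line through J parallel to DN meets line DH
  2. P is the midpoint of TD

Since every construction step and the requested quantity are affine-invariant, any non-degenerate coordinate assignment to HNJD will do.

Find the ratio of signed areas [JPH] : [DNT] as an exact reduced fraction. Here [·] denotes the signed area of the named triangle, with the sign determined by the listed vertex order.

[JPH]:[DNT] = 2

Work in coordinates with H = (0, 0), N = (1, 0), J = (0, 1), D = (-2, 1).
1. T is where the line through J parallel to DN meets line DH ⇒ T = (-6, 3)
2. P is the midpoint of TD ⇒ P = (-4, 2)
2·[JPH] = 4, 2·[DNT] = 2
[JPH]:[DNT] = 4:2 = 2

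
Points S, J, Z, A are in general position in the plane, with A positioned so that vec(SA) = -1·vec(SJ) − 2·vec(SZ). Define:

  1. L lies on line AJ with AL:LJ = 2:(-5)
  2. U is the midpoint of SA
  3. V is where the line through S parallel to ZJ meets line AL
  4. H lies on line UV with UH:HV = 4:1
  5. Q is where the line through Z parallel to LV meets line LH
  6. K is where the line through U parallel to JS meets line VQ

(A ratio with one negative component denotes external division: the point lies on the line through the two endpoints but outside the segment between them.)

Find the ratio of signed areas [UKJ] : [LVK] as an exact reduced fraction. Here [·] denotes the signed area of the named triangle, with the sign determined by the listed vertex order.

Work in coordinates with S = (0, 0), J = (1, 0), Z = (0, 1), A = (-1, -2).
1. L lies on line AJ with AL:LJ = 2:(-5) ⇒ L = (-7/3, -10/3)
2. U is the midpoint of SA ⇒ U = (-1/2, -1)
3. V is where the line through S parallel to ZJ meets line AL ⇒ V = (1/2, -1/2)
4. H lies on line UV with UH:HV = 4:1 ⇒ H = (3/10, -3/5)
5. Q is where the line through Z parallel to LV meets line LH ⇒ Q = (151/3, 154/3)
6. K is where the line through U parallel to JS meets line VQ ⇒ K = (6/311, -1)
2·[UKJ] = 323/622, 2·[LVK] = -17/311
[UKJ]:[LVK] = 323/622:-17/311 = -19/2

[UKJ]:[LVK] = -19/2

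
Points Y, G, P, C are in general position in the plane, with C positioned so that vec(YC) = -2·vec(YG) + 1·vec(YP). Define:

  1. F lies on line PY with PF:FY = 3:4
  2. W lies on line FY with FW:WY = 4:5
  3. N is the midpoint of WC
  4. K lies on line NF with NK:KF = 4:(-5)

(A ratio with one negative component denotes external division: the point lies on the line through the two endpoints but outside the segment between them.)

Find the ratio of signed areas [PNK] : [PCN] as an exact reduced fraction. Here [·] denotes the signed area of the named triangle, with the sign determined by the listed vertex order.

Work in coordinates with Y = (0, 0), G = (1, 0), P = (0, 1), C = (-2, 1).
1. F lies on line PY with PF:FY = 3:4 ⇒ F = (0, 4/7)
2. W lies on line FY with FW:WY = 4:5 ⇒ W = (0, 20/63)
3. N is the midpoint of WC ⇒ N = (-1, 83/126)
4. K lies on line NF with NK:KF = 4:(-5) ⇒ K = (-5, 127/126)
2·[PNK] = -12/7, 2·[PCN] = 43/63
[PNK]:[PCN] = -12/7:43/63 = -108/43

[PNK]:[PCN] = -108/43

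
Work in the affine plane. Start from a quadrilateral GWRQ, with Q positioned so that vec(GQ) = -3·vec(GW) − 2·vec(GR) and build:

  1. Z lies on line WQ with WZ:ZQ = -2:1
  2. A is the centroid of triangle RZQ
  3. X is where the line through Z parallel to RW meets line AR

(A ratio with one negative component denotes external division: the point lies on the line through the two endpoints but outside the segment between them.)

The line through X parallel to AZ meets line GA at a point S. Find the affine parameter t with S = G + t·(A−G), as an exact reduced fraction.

Assign G = (0, 0), W = (1, 0), R = (0, 1), Q = (-3, -2) — the answer is frame-independent, so this choice is without loss of generality.
1. Z lies on line WQ with WZ:ZQ = -2:1 ⇒ Z = (-7, -4)
2. A is the centroid of triangle RZQ ⇒ A = (-10/3, -5/3)
3. X is where the line through Z parallel to RW meets line AR ⇒ X = (-20/3, -13/3)
through X parallel to AZ: direction (-11/3, -7/3); meets GA at S = (2/3, 1/3)
S = G + t·(A−G) with t = -1/5

t = -1/5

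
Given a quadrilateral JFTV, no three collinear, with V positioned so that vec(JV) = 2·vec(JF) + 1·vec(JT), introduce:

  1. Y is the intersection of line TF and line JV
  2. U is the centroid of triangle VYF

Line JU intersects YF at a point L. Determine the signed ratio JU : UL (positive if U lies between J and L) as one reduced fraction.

Set J = (0, 0), F = (1, 0), T = (0, 1), V = (2, 1); any affine frame gives the same invariant.
1. Y is the intersection of line TF and line JV ⇒ Y = (2/3, 1/3)
2. U is the centroid of triangle VYF ⇒ U = (11/9, 4/9)
line JU meets YF at L = (11/15, 4/15)
U = J + t·(L−J) with t = 5/3, so JU:UL = 5/3:-2/3

JU:UL = -5/2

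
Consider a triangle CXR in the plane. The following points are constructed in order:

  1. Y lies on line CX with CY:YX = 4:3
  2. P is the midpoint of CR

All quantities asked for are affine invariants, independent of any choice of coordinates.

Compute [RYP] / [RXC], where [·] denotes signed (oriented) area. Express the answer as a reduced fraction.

Work in coordinates with C = (0, 0), X = (1, 0), R = (0, 1).
1. Y lies on line CX with CY:YX = 4:3 ⇒ Y = (4/7, 0)
2. P is the midpoint of CR ⇒ P = (0, 1/2)
2·[RYP] = -2/7, 2·[RXC] = -1
[RYP]:[RXC] = -2/7:-1 = 2/7

[RYP]:[RXC] = 2/7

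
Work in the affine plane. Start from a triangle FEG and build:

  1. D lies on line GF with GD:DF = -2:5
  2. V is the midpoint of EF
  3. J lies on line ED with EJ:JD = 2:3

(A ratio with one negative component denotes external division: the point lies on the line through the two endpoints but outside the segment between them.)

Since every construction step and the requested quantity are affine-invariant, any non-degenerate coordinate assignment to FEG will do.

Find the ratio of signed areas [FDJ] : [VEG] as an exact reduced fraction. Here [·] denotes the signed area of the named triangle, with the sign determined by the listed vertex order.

[FDJ]:[VEG] = -2

Work in coordinates with F = (0, 0), E = (1, 0), G = (0, 1).
1. D lies on line GF with GD:DF = -2:5 ⇒ D = (0, 5/3)
2. V is the midpoint of EF ⇒ V = (1/2, 0)
3. J lies on line ED with EJ:JD = 2:3 ⇒ J = (3/5, 2/3)
2·[FDJ] = -1, 2·[VEG] = 1/2
[FDJ]:[VEG] = -1:1/2 = -2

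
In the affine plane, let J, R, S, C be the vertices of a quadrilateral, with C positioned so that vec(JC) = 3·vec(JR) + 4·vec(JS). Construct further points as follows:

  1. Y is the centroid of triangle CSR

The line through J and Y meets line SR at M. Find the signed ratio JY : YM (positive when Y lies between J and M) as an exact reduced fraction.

Set J = (0, 0), R = (1, 0), S = (0, 1), C = (3, 4); any affine frame gives the same invariant.
1. Y is the centroid of triangle CSR ⇒ Y = (4/3, 5/3)
line JY meets SR at M = (4/9, 5/9)
Y = J + t·(M−J) with t = 3, so JY:YM = 3:-2

JY:YM = -3/2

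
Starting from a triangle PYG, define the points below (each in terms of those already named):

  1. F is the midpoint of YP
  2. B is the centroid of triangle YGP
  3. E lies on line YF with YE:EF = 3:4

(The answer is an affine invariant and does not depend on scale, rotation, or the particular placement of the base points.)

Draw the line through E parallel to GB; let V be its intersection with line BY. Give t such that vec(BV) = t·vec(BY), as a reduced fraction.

Work in coordinates with P = (0, 0), Y = (1, 0), G = (0, 1).
1. F is the midpoint of YP ⇒ F = (1/2, 0)
2. B is the centroid of triangle YGP ⇒ B = (1/3, 1/3)
3. E lies on line YF with YE:EF = 3:4 ⇒ E = (11/14, 0)
through E parallel to GB: direction (1/3, -2/3); meets BY at V = (5/7, 1/7)
V = B + t·(Y−B) with t = 4/7

t = 4/7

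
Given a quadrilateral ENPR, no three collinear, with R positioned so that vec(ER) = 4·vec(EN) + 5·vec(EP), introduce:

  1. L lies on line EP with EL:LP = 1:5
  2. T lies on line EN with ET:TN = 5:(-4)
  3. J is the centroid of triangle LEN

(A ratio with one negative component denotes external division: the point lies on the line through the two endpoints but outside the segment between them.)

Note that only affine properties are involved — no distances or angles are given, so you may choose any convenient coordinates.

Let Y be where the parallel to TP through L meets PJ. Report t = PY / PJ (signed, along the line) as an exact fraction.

Choose coordinates E = (0, 0), N = (1, 0), P = (0, 1), R = (4, 5).
1. L lies on line EP with EL:LP = 1:5 ⇒ L = (0, 1/6)
2. T lies on line EN with ET:TN = 5:(-4) ⇒ T = (5, 0)
3. J is the centroid of triangle LEN ⇒ J = (1/3, 1/18)
through L parallel to TP: direction (-5, 1); meets PJ at Y = (25/79, 49/474)
Y = P + t·(J−P) with t = 75/79

t = 75/79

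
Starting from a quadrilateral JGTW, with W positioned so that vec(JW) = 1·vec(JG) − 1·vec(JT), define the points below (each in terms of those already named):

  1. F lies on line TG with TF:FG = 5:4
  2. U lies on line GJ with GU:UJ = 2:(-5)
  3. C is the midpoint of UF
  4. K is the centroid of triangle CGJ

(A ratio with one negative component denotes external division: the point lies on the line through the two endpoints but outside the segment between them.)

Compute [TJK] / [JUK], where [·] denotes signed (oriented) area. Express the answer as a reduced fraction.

[TJK]:[JUK] = 57/10

Set J = (0, 0), G = (1, 0), T = (0, 1), W = (1, -1); any affine frame gives the same invariant.
1. F lies on line TG with TF:FG = 5:4 ⇒ F = (5/9, 4/9)
2. U lies on line GJ with GU:UJ = 2:(-5) ⇒ U = (5/3, 0)
3. C is the midpoint of UF ⇒ C = (10/9, 2/9)
4. K is the centroid of triangle CGJ ⇒ K = (19/27, 2/27)
2·[TJK] = 19/27, 2·[JUK] = 10/81
[TJK]:[JUK] = 19/27:10/81 = 57/10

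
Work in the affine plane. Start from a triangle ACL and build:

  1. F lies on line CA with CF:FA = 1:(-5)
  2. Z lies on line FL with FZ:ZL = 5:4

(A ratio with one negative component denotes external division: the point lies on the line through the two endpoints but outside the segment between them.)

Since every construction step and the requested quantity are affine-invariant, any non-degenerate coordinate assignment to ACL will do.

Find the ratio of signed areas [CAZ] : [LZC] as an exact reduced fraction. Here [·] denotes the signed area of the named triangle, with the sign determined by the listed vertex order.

Assign A = (0, 0), C = (1, 0), L = (0, 1) — the answer is frame-independent, so this choice is without loss of generality.
1. F lies on line CA with CF:FA = 1:(-5) ⇒ F = (5/4, 0)
2. Z lies on line FL with FZ:ZL = 5:4 ⇒ Z = (5/9, 5/9)
2·[CAZ] = -5/9, 2·[LZC] = -1/9
[CAZ]:[LZC] = -5/9:-1/9 = 5

[CAZ]:[LZC] = 5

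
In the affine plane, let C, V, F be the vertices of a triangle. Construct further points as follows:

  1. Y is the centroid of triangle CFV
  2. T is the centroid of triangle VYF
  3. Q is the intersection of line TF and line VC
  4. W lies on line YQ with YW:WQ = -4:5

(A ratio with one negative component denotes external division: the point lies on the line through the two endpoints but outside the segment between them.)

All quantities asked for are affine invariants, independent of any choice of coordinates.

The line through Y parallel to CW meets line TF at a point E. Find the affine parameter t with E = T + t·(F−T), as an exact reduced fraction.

Assign C = (0, 0), V = (1, 0), F = (0, 1) — the answer is frame-independent, so this choice is without loss of generality.
1. Y is the centroid of triangle CFV ⇒ Y = (1/3, 1/3)
2. T is the centroid of triangle VYF ⇒ T = (4/9, 4/9)
3. Q is the intersection of line TF and line VC ⇒ Q = (4/5, 0)
4. W lies on line YQ with YW:WQ = -4:5 ⇒ W = (-23/15, 5/3)
through Y parallel to CW: direction (-23/15, 5/3); meets TF at E = (28/15, -4/3)
E = T + t·(F−T) with t = -16/5

t = -16/5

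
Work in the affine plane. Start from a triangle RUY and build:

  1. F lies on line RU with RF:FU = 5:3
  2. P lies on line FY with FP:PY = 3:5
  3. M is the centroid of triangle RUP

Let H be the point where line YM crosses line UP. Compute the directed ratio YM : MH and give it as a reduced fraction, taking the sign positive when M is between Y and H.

YM:MH = -23/8

Work in coordinates with R = (0, 0), U = (1, 0), Y = (0, 1).
1. F lies on line RU with RF:FU = 5:3 ⇒ F = (5/8, 0)
2. P lies on line FY with FP:PY = 3:5 ⇒ P = (25/64, 3/8)
3. M is the centroid of triangle RUP ⇒ M = (89/192, 1/8)
line YM meets UP at H = (445/1472, 79/184)
M = Y + t·(H−Y) with t = 23/15, so YM:MH = 23/15:-8/15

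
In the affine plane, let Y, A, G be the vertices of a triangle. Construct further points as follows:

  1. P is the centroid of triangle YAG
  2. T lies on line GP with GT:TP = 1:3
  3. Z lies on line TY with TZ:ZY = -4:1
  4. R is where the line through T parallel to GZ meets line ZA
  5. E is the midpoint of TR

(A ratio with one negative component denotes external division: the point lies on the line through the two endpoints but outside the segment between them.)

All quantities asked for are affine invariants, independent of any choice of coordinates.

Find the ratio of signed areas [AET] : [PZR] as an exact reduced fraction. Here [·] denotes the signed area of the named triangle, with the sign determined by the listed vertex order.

[AET]:[PZR] = -215/19

Choose coordinates Y = (0, 0), A = (1, 0), G = (0, 1).
1. P is the centroid of triangle YAG ⇒ P = (1/3, 1/3)
2. T lies on line GP with GT:TP = 1:3 ⇒ T = (1/12, 5/6)
3. Z lies on line TY with TZ:ZY = -4:1 ⇒ Z = (-1/36, -5/18)
4. R is where the line through T parallel to GZ meets line ZA ⇒ R = (101/1692, -215/846)
5. E is the midpoint of TR ⇒ E = (121/1692, 245/846)
2·[AET] = -215/423, 2·[PZR] = 19/423
[AET]:[PZR] = -215/423:19/423 = -215/19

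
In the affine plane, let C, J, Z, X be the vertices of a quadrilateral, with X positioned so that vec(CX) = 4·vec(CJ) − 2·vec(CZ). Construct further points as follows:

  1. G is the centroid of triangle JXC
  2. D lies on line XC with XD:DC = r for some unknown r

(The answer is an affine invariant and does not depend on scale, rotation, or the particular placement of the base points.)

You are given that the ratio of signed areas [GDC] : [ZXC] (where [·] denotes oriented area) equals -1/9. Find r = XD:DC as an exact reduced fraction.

r = -5/2

Work in coordinates with C = (0, 0), J = (1, 0), Z = (0, 1), X = (4, -2).
1. G is the centroid of triangle JXC ⇒ G = (5/3, -2/3)
2. With XD:DC = r, write λ = r/(r+1) so D = X + λ·(C−X); D is affine-linear in λ
Every point depending on D is an affine combination of D and λ-independent points, so each such coordinate is linear in λ; the λ² term in each signed area is a multiple of (C−X)×(C−X) = 0, so 2·[GDC] and 2·[ZXC] are each linear in λ. Evaluating at λ=0 and λ=1:
  2·[GDC] = 2/3·λ − 2/3,   2·[ZXC] = -4
So [GDC]:[ZXC] = (2/3·λ − 2/3) / (-4). Setting this equal to -1/9:
  2/3·λ − 2/3 = -1/9·(-4)  ⇒  λ = 5/3
Then r = λ/(1−λ) = (5/3)/(-2/3) = -5/2. Check: with r = -5/2, D = (-8/3, 4/3) and [GDC]:[ZXC] = -1/9 as required.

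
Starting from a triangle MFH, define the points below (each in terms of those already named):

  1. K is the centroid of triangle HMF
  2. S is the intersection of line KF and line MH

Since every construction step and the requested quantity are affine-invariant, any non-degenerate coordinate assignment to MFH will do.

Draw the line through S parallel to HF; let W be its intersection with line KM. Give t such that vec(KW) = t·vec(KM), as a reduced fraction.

t = 1/4

Set M = (0, 0), F = (1, 0), H = (0, 1); any affine frame gives the same invariant.
1. K is the centroid of triangle HMF ⇒ K = (1/3, 1/3)
2. S is the intersection of line KF and line MH ⇒ S = (0, 1/2)
through S parallel to HF: direction (1, -1); meets KM at W = (1/4, 1/4)
W = K + t·(M−K) with t = 1/4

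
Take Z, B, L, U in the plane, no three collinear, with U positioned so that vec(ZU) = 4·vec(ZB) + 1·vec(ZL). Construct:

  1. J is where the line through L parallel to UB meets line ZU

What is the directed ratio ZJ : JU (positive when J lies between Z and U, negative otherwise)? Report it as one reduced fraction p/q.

ZJ:JU = -3/4

Choose coordinates Z = (0, 0), B = (1, 0), L = (0, 1), U = (4, 1).
1. J is where the line through L parallel to UB meets line ZU ⇒ J = (-12, -3)
J = Z + t·(U−Z) with t = -3, so ZJ:JU = t:(1−t) = -3:4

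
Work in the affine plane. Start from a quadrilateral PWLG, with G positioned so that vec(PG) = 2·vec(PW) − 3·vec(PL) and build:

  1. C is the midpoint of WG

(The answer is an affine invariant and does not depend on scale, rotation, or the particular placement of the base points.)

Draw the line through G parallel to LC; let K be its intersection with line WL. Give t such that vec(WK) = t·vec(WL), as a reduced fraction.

Assign P = (0, 0), W = (1, 0), L = (0, 1), G = (2, -3) — the answer is frame-independent, so this choice is without loss of generality.
1. C is the midpoint of WG ⇒ C = (3/2, -3/2)
through G parallel to LC: direction (3/2, -5/2); meets WL at K = (-1, 2)
K = W + t·(L−W) with t = 2

t = 2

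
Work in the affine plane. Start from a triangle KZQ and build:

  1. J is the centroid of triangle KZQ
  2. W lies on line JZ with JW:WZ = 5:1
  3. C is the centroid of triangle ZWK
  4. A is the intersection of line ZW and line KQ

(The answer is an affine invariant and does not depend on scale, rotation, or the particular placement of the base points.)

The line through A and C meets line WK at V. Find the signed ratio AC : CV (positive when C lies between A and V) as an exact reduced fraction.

Work in coordinates with K = (0, 0), Z = (1, 0), Q = (0, 1).
1. J is the centroid of triangle KZQ ⇒ J = (1/3, 1/3)
2. W lies on line JZ with JW:WZ = 5:1 ⇒ W = (8/9, 1/18)
3. C is the centroid of triangle ZWK ⇒ C = (17/27, 1/54)
4. A is the intersection of line ZW and line KQ ⇒ A = (0, 1/2)
line AC meets WK at V = (136/225, 17/450)
C = A + t·(V−A) with t = 25/24, so AC:CV = 25/24:-1/24

AC:CV = -25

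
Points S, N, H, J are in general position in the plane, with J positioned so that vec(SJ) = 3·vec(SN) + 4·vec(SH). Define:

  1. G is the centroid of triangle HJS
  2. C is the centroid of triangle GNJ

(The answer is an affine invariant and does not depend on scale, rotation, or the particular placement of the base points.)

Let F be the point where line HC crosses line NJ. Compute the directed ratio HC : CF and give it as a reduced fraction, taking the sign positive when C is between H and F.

HC:CF = 22/5

Assign S = (0, 0), N = (1, 0), H = (0, 1), J = (3, 4) — the answer is frame-independent, so this choice is without loss of generality.
1. G is the centroid of triangle HJS ⇒ G = (1, 5/3)
2. C is the centroid of triangle GNJ ⇒ C = (5/3, 17/9)
line HC meets NJ at F = (45/22, 23/11)
C = H + t·(F−H) with t = 22/27, so HC:CF = 22/27:5/27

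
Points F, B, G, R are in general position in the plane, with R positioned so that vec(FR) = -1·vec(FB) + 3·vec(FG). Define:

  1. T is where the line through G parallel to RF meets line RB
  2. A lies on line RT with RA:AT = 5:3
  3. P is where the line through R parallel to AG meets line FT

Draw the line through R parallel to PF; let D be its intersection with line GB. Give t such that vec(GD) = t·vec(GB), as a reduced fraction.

Assign F = (0, 0), B = (1, 0), G = (0, 1), R = (-1, 3) — the answer is frame-independent, so this choice is without loss of generality.
1. T is where the line through G parallel to RF meets line RB ⇒ T = (-1/3, 2)
2. A lies on line RT with RA:AT = 5:3 ⇒ A = (-7/12, 19/8)
3. P is where the line through R parallel to AG meets line FT ⇒ P = (-3/17, 18/17)
through R parallel to PF: direction (3/17, -18/17); meets GB at D = (-4/5, 9/5)
D = G + t·(B−G) with t = -4/5

t = -4/5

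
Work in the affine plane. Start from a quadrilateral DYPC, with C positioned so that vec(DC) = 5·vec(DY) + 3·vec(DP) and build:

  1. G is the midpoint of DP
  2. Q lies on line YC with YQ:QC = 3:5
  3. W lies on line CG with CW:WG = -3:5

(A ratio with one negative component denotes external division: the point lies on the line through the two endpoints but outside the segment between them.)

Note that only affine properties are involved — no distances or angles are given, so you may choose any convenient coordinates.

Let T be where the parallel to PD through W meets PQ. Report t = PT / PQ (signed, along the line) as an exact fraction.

t = 5

Assign D = (0, 0), Y = (1, 0), P = (0, 1), C = (5, 3) — the answer is frame-independent, so this choice is without loss of generality.
1. G is the midpoint of DP ⇒ G = (0, 1/2)
2. Q lies on line YC with YQ:QC = 3:5 ⇒ Q = (5/2, 9/8)
3. W lies on line CG with CW:WG = -3:5 ⇒ W = (25/2, 27/4)
through W parallel to PD: direction (0, -1); meets PQ at T = (25/2, 13/8)
T = P + t·(Q−P) with t = 5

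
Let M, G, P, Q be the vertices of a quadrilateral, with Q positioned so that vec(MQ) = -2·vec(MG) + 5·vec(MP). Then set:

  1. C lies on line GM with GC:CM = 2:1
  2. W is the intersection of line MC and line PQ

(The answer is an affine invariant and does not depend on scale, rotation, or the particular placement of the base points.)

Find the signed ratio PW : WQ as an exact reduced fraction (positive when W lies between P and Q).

Work in coordinates with M = (0, 0), G = (1, 0), P = (0, 1), Q = (-2, 5).
1. C lies on line GM with GC:CM = 2:1 ⇒ C = (1/3, 0)
2. W is the intersection of line MC and line PQ ⇒ W = (1/2, 0)
W = P + t·(Q−P) with t = -1/4, so PW:WQ = t:(1−t) = -1/4:5/4

PW:WQ = -1/5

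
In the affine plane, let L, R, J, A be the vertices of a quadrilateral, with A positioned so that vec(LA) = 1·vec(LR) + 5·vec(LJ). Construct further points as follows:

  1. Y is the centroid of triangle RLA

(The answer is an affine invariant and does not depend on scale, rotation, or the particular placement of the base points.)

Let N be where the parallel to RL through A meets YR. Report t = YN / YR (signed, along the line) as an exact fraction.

t = -2

Assign L = (0, 0), R = (1, 0), J = (0, 1), A = (1, 5) — the answer is frame-independent, so this choice is without loss of generality.
1. Y is the centroid of triangle RLA ⇒ Y = (2/3, 5/3)
through A parallel to RL: direction (-1, 0); meets YR at N = (0, 5)
N = Y + t·(R−Y) with t = -2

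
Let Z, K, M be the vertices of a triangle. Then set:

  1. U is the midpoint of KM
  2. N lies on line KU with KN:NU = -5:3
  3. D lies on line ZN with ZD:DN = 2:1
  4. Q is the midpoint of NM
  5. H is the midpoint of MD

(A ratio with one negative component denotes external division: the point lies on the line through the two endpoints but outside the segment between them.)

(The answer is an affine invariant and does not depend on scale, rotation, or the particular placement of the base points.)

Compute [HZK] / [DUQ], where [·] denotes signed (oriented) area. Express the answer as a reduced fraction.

Work in coordinates with Z = (0, 0), K = (1, 0), M = (0, 1).
1. U is the midpoint of KM ⇒ U = (1/2, 1/2)
2. N lies on line KU with KN:NU = -5:3 ⇒ N = (-1/4, 5/4)
3. D lies on line ZN with ZD:DN = 2:1 ⇒ D = (-1/6, 5/6)
4. Q is the midpoint of NM ⇒ Q = (-1/8, 9/8)
5. H is the midpoint of MD ⇒ H = (-1/12, 11/12)
2·[HZK] = 11/12, 2·[DUQ] = 5/24
[HZK]:[DUQ] = 11/12:5/24 = 22/5

[HZK]:[DUQ] = 22/5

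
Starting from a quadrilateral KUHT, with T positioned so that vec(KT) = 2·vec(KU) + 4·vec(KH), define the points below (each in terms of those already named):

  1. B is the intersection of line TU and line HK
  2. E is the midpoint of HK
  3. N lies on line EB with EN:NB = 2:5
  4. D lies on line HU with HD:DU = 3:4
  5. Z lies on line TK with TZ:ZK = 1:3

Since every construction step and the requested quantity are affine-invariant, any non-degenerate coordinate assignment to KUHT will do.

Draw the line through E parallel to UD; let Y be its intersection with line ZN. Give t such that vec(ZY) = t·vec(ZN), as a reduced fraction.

Assign K = (0, 0), U = (1, 0), H = (0, 1), T = (2, 4) — the answer is frame-independent, so this choice is without loss of generality.
1. B is the intersection of line TU and line HK ⇒ B = (0, -4)
2. E is the midpoint of HK ⇒ E = (0, 1/2)
3. N lies on line EB with EN:NB = 2:5 ⇒ N = (0, -11/14)
4. D lies on line HU with HD:DU = 3:4 ⇒ D = (3/7, 4/7)
5. Z lies on line TK with TZ:ZK = 1:3 ⇒ Z = (3/2, 3)
through E parallel to UD: direction (-4/7, 4/7); meets ZN at Y = (27/74, 5/37)
Y = Z + t·(N−Z) with t = 28/37

t = 28/37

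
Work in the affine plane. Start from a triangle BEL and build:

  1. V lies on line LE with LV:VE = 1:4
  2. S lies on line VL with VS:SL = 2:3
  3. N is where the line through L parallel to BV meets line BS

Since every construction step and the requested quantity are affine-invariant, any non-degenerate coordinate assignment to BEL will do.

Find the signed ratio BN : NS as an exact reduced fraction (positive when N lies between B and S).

Assign B = (0, 0), E = (1, 0), L = (0, 1) — the answer is frame-independent, so this choice is without loss of generality.
1. V lies on line LE with LV:VE = 1:4 ⇒ V = (1/5, 4/5)
2. S lies on line VL with VS:SL = 2:3 ⇒ S = (3/25, 22/25)
3. N is where the line through L parallel to BV meets line BS ⇒ N = (3/10, 11/5)
N = B + t·(S−B) with t = 5/2, so BN:NS = t:(1−t) = 5/2:-3/2

BN:NS = -5/3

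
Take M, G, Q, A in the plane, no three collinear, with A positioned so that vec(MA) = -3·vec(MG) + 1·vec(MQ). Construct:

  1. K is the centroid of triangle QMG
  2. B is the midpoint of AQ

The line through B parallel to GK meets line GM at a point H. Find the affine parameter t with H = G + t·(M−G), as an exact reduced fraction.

Set M = (0, 0), G = (1, 0), Q = (0, 1), A = (-3, 1); any affine frame gives the same invariant.
1. K is the centroid of triangle QMG ⇒ K = (1/3, 1/3)
2. B is the midpoint of AQ ⇒ B = (-3/2, 1)
through B parallel to GK: direction (-2/3, 1/3); meets GM at H = (1/2, 0)
H = G + t·(M−G) with t = 1/2

t = 1/2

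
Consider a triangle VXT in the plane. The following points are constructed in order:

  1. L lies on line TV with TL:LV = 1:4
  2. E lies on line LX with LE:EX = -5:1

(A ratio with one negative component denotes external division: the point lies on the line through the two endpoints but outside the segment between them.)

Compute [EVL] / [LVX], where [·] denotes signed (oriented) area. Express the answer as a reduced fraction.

[EVL]:[LVX] = -5/4

Assign V = (0, 0), X = (1, 0), T = (0, 1) — the answer is frame-independent, so this choice is without loss of generality.
1. L lies on line TV with TL:LV = 1:4 ⇒ L = (0, 4/5)
2. E lies on line LX with LE:EX = -5:1 ⇒ E = (5/4, -1/5)
2·[EVL] = -1, 2·[LVX] = 4/5
[EVL]:[LVX] = -1:4/5 = -5/4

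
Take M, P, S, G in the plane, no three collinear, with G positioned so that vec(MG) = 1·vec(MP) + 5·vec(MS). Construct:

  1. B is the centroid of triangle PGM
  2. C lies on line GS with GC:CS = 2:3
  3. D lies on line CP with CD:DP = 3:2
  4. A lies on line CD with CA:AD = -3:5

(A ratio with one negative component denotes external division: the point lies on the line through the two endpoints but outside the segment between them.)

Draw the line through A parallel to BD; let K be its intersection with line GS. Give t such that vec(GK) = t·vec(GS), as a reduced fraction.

Set M = (0, 0), P = (1, 0), S = (0, 1), G = (1, 5); any affine frame gives the same invariant.
1. B is the centroid of triangle PGM ⇒ B = (2/3, 5/3)
2. C lies on line GS with GC:CS = 2:3 ⇒ C = (3/5, 17/5)
3. D lies on line CP with CD:DP = 3:2 ⇒ D = (21/25, 34/25)
4. A lies on line CD with CA:AD = -3:5 ⇒ A = (6/25, 323/50)
through A parallel to BD: direction (13/75, -23/75); meets GS at K = (51/50, 127/25)
K = G + t·(S−G) with t = -1/50

t = -1/50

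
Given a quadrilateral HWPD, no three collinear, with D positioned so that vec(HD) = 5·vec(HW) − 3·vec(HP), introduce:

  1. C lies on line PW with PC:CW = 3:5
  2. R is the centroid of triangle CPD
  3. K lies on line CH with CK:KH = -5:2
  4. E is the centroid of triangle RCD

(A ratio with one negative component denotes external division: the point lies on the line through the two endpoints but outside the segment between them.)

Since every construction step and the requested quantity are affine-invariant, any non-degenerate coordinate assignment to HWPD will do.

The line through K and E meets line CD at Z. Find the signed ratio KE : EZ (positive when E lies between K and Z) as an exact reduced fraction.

Set H = (0, 0), W = (1, 0), P = (0, 1), D = (5, -3); any affine frame gives the same invariant.
1. C lies on line PW with PC:CW = 3:5 ⇒ C = (3/8, 5/8)
2. R is the centroid of triangle CPD ⇒ R = (43/24, -11/24)
3. K lies on line CH with CK:KH = -5:2 ⇒ K = (-1/4, -5/12)
4. E is the centroid of triangle RCD ⇒ E = (43/18, -17/18)
line KE meets CD at Z = (769/324, -305/324)
E = K + t·(Z−K) with t = 171/170, so KE:EZ = 171/170:-1/170

KE:EZ = -171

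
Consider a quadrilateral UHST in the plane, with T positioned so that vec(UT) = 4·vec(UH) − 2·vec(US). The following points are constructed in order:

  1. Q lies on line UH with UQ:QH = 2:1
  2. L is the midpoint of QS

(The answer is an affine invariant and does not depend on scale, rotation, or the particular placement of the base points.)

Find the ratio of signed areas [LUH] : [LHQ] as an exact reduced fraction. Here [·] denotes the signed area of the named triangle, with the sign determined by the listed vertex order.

[LUH]:[LHQ] = -3

Choose coordinates U = (0, 0), H = (1, 0), S = (0, 1), T = (4, -2).
1. Q lies on line UH with UQ:QH = 2:1 ⇒ Q = (2/3, 0)
2. L is the midpoint of QS ⇒ L = (1/3, 1/2)
2·[LUH] = 1/2, 2·[LHQ] = -1/6
[LUH]:[LHQ] = 1/2:-1/6 = -3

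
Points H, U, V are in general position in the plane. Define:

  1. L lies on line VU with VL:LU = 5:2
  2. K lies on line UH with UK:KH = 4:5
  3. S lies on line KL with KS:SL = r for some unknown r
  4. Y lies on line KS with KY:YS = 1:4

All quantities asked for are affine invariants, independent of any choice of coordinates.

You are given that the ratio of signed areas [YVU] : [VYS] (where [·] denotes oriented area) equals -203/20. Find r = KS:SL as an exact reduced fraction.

r = 1/5

Set H = (0, 0), U = (1, 0), V = (0, 1); any affine frame gives the same invariant.
1. L lies on line VU with VL:LU = 5:2 ⇒ L = (5/7, 2/7)
2. K lies on line UH with UK:KH = 4:5 ⇒ K = (5/9, 0)
3. With KS:SL = r, write λ = r/(r+1) so S = K + λ·(L−K); S is affine-linear in λ
4. Y lies on line KS with KY:YS = 1:4 ⇒ Y is an affine combination of earlier points and hence also affine-linear in λ
Every point depending on S is an affine combination of S and λ-independent points, so each such coordinate is linear in λ; the λ² term in each signed area is a multiple of (L−K)×(L−K) = 0, so 2·[YVU] and 2·[VYS] are each linear in λ. Evaluating at λ=0 and λ=1:
  2·[YVU] = 4/45·λ − 4/9,   2·[VYS] = 16/63·λ
So [YVU]:[VYS] = (4/45·λ − 4/9) / (16/63·λ). Setting this equal to -203/20:
  4/45·λ − 4/9 = -203/20·(16/63·λ)  ⇒  λ = 1/6
Then r = λ/(1−λ) = (1/6)/(5/6) = 1/5. Check: with r = 1/5, S = (110/189, 1/21) and [YVU]:[VYS] = -203/20 as required.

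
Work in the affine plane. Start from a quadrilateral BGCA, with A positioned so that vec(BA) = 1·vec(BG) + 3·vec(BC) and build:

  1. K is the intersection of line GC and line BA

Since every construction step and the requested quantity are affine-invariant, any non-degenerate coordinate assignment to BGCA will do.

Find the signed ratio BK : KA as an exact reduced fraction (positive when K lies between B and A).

BK:KA = 1/3

Assign B = (0, 0), G = (1, 0), C = (0, 1), A = (1, 3) — the answer is frame-independent, so this choice is without loss of generality.
1. K is the intersection of line GC and line BA ⇒ K = (1/4, 3/4)
K = B + t·(A−B) with t = 1/4, so BK:KA = t:(1−t) = 1/4:3/4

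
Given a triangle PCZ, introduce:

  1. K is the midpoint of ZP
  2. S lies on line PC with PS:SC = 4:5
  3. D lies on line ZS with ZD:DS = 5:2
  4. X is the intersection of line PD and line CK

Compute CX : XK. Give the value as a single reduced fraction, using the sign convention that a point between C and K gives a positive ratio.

CX:XK = 9/5

Assign P = (0, 0), C = (1, 0), Z = (0, 1) — the answer is frame-independent, so this choice is without loss of generality.
1. K is the midpoint of ZP ⇒ K = (0, 1/2)
2. S lies on line PC with PS:SC = 4:5 ⇒ S = (4/9, 0)
3. D lies on line ZS with ZD:DS = 5:2 ⇒ D = (20/63, 2/7)
4. X is the intersection of line PD and line CK ⇒ X = (5/14, 9/28)
X = C + t·(K−C) with t = 9/14, so CX:XK = t:(1−t) = 9/14:5/14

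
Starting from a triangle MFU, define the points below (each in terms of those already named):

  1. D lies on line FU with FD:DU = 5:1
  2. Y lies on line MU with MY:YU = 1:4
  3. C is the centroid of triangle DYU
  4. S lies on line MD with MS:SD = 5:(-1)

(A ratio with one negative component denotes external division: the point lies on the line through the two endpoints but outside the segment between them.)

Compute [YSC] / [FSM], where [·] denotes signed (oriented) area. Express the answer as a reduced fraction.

Choose coordinates M = (0, 0), F = (1, 0), U = (0, 1).
1. D lies on line FU with FD:DU = 5:1 ⇒ D = (1/6, 5/6)
2. Y lies on line MU with MY:YU = 1:4 ⇒ Y = (0, 1/5)
3. C is the centroid of triangle DYU ⇒ C = (1/18, 61/90)
4. S lies on line MD with MS:SD = 5:(-1) ⇒ S = (5/24, 25/24)
2·[YSC] = 19/360, 2·[FSM] = 25/24
[YSC]:[FSM] = 19/360:25/24 = 19/375

[YSC]:[FSM] = 19/375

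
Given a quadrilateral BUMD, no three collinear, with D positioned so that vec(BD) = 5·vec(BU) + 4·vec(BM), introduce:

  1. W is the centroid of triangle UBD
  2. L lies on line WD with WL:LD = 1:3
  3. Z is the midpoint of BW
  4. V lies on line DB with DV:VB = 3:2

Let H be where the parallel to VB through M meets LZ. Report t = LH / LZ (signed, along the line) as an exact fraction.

Choose coordinates B = (0, 0), U = (1, 0), M = (0, 1), D = (5, 4).
1. W is the centroid of triangle UBD ⇒ W = (2, 4/3)
2. L lies on line WD with WL:LD = 1:3 ⇒ L = (11/4, 2)
3. Z is the midpoint of BW ⇒ Z = (1, 2/3)
4. V lies on line DB with DV:VB = 3:2 ⇒ V = (2, 8/5)
through M parallel to VB: direction (-2, -8/5); meets LZ at H = (-115/4, -22)
H = L + t·(Z−L) with t = 18

t = 18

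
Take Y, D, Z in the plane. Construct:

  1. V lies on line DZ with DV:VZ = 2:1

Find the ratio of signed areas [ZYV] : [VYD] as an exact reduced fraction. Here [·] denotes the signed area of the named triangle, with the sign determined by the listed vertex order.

Choose coordinates Y = (0, 0), D = (1, 0), Z = (0, 1).
1. V lies on line DZ with DV:VZ = 2:1 ⇒ V = (1/3, 2/3)
2·[ZYV] = 1/3, 2·[VYD] = 2/3
[ZYV]:[VYD] = 1/3:2/3 = 1/2

[ZYV]:[VYD] = 1/2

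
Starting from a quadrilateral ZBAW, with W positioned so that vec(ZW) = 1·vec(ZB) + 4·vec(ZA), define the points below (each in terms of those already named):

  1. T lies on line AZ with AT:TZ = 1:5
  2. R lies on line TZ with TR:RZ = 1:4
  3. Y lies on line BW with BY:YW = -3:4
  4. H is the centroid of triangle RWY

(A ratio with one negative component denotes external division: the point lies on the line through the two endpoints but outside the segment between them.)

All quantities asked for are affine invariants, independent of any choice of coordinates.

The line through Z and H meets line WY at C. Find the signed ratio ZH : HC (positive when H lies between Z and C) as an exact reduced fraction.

ZH:HC = 2

Set Z = (0, 0), B = (1, 0), A = (0, 1), W = (1, 4); any affine frame gives the same invariant.
1. T lies on line AZ with AT:TZ = 1:5 ⇒ T = (0, 5/6)
2. R lies on line TZ with TR:RZ = 1:4 ⇒ R = (0, 2/3)
3. Y lies on line BW with BY:YW = -3:4 ⇒ Y = (1, -12)
4. H is the centroid of triangle RWY ⇒ H = (2/3, -22/9)
line ZH meets WY at C = (1, -11/3)
H = Z + t·(C−Z) with t = 2/3, so ZH:HC = 2/3:1/3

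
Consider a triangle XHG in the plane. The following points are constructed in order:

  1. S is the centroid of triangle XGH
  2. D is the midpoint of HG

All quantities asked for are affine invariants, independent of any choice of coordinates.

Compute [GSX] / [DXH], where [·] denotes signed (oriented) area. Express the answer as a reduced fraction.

Work in coordinates with X = (0, 0), H = (1, 0), G = (0, 1).
1. S is the centroid of triangle XGH ⇒ S = (1/3, 1/3)
2. D is the midpoint of HG ⇒ D = (1/2, 1/2)
2·[GSX] = -1/3, 2·[DXH] = 1/2
[GSX]:[DXH] = -1/3:1/2 = -2/3

[GSX]:[DXH] = -2/3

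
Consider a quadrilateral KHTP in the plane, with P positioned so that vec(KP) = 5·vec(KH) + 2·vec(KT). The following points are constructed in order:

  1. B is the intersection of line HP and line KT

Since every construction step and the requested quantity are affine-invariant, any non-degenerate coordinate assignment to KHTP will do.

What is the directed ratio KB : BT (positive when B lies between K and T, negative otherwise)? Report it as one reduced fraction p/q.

Set K = (0, 0), H = (1, 0), T = (0, 1), P = (5, 2); any affine frame gives the same invariant.
1. B is the intersection of line HP and line KT ⇒ B = (0, -1/2)
B = K + t·(T−K) with t = -1/2, so KB:BT = t:(1−t) = -1/2:3/2

KB:BT = -1/3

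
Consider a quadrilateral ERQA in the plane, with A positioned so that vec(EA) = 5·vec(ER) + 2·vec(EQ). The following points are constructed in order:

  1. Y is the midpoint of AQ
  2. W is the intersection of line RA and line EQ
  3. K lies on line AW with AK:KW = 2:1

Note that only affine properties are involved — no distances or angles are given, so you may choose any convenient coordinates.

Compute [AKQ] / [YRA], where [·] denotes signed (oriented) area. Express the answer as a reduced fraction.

Assign E = (0, 0), R = (1, 0), Q = (0, 1), A = (5, 2) — the answer is frame-independent, so this choice is without loss of generality.
1. Y is the midpoint of AQ ⇒ Y = (5/2, 3/2)
2. W is the intersection of line RA and line EQ ⇒ W = (0, -1/2)
3. K lies on line AW with AK:KW = 2:1 ⇒ K = (5/3, 1/3)
2·[AKQ] = -5, 2·[YRA] = 3
[AKQ]:[YRA] = -5:3 = -5/3

[AKQ]:[YRA] = -5/3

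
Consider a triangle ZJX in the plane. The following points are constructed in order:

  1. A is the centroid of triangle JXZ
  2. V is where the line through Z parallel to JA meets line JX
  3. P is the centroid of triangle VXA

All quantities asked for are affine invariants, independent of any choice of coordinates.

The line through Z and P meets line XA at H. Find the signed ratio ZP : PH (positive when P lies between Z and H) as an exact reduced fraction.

ZP:PH = -5/2

Choose coordinates Z = (0, 0), J = (1, 0), X = (0, 1).
1. A is the centroid of triangle JXZ ⇒ A = (1/3, 1/3)
2. V is where the line through Z parallel to JA meets line JX ⇒ V = (2, -1)
3. P is the centroid of triangle VXA ⇒ P = (7/9, 1/9)
line ZP meets XA at H = (7/15, 1/15)
P = Z + t·(H−Z) with t = 5/3, so ZP:PH = 5/3:-2/3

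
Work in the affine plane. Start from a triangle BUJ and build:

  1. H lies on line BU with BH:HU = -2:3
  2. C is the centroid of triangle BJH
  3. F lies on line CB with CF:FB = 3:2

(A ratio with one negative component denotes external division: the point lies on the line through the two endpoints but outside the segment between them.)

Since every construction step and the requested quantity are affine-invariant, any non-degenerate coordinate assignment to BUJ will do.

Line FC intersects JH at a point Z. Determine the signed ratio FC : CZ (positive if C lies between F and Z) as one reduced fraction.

FC:CZ = 6/5

Assign B = (0, 0), U = (1, 0), J = (0, 1) — the answer is frame-independent, so this choice is without loss of generality.
1. H lies on line BU with BH:HU = -2:3 ⇒ H = (-2, 0)
2. C is the centroid of triangle BJH ⇒ C = (-2/3, 1/3)
3. F lies on line CB with CF:FB = 3:2 ⇒ F = (-4/15, 2/15)
line FC meets JH at Z = (-1, 1/2)
C = F + t·(Z−F) with t = 6/11, so FC:CZ = 6/11:5/11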